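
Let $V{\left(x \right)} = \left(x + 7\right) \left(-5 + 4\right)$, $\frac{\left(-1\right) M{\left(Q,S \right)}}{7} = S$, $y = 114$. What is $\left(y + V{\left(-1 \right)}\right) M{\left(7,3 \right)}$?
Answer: $-2268$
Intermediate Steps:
$M{\left(Q,S \right)} = - 7 S$
$V{\left(x \right)} = -7 - x$ ($V{\left(x \right)} = \left(7 + x\right) \left(-1\right) = -7 - x$)
$\left(y + V{\left(-1 \right)}\right) M{\left(7,3 \right)} = \left(114 - 6\right) \left(\left(-7\right) 3\right) = \left(114 + \left(-7 + 1\right)\right) \left(-21\right) = \left(114 - 6\right) \left(-21\right) = 108 \left(-21\right) = -2268$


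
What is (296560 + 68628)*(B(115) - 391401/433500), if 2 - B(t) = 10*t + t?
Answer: -16673933285199/36125 ≈ -4.6156e+8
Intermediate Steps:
B(t) = 2 - 11*t (B(t) = 2 - (10*t + t) = 2 - 11*t)
(296560 + 68628)*(B(115) - 391401/433500) = (296560 + 68628)*((2 - 11*115) - 391401/433500) = 365188*((2 - 1265) - 391401*1/433500) = 365188*(-1263 - 130467/144500) = 365188*(-182633967/144500) = -16673933285199/36125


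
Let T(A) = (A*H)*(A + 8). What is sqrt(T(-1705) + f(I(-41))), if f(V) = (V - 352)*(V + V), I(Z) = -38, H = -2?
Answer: I*sqrt(5757130) ≈ 2399.4*I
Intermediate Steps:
f(V) = 2*V*(-352 + V) (f(V) = (-352 + V)*(2*V) = 2*V*(-352 + V))
T(A) = -2*A*(8 + A) (T(A) = (A*(-2))*(A + 8) = (-2*A)*(8 + A) = -2*A*(8 + A))
sqrt(T(-1705) + f(I(-41))) = sqrt(-2*(-1705)*(8 - 1705) + 2*(-38)*(-352 - 38)) = sqrt(-2*(-1705)*(-1697) + 2*(-38)*(-390)) = sqrt(-5786770 + 29640) = sqrt(-5757130) = I*sqrt(5757130)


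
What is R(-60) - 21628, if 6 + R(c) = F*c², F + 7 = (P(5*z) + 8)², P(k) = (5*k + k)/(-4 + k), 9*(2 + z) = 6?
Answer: 450191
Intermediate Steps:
z = -4/3 (z = -2 + (⅑)*6 = -2 + ⅔ = -4/3 ≈ -1.3333)
P(k) = 6*k/(-4 + k) (P(k) = (6*k)/(-4 + k) = 6*k/(-4 + k))
F = 2097/16 (F = -7 + (6*(5*(-4/3))/(-4 + 5*(-4/3)) + 8)² = -7 + (6*(-20/3)/(-4 - 20/3) + 8)² = -7 + (6*(-20/3)/(-32/3) + 8)² = -7 + (6*(-20/3)*(-3/32) + 8)² = -7 + (15/4 + 8)² = -7 + (47/4)² = -7 + 2209/16 = 2097/16 ≈ 131.06)
R(c) = -6 + 2097*c²/16
R(-60) - 21628 = (-6 + (2097/16)*(-60)²) - 21628 = (-6 + (2097/16)*3600) - 21628 = (-6 + 471825) - 21628 = 471819 - 21628 = 450191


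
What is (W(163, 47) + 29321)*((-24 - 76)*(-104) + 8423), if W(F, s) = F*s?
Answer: 696112186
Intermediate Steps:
(W(163, 47) + 29321)*((-24 - 76)*(-104) + 8423) = (163*47 + 29321)*((-24 - 76)*(-104) + 8423) = (7661 + 29321)*(-100*(-104) + 8423) = 36982*(10400 + 8423) = 36982*18823 = 696112186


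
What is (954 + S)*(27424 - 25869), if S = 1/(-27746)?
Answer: 41160357065/27746 ≈ 1.4835e+6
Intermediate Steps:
S = -1/27746 ≈ -3.6041e-5
(954 + S)*(27424 - 25869) = (954 - 1/27746)*(27424 - 25869) = (26469683/27746)*1555 = 41160357065/27746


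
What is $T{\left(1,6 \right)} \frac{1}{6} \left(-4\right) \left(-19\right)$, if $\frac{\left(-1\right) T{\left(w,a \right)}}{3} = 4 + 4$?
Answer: $-304$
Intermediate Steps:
$T{\left(w,a \right)} = -24$ ($T{\left(w,a \right)} = - 3 \left(4 + 4\right) = \left(-3\right) 8 = -24$)
$T{\left(1,6 \right)} \frac{1}{6} \left(-4\right) \left(-19\right) = - 24 \cdot \frac{1}{6} \left(-4\right) \left(-19\right) = \left(-24\right) \left(- \frac{2}{3}\right) \left(-19\right) = 16 \left(-19\right) = -304$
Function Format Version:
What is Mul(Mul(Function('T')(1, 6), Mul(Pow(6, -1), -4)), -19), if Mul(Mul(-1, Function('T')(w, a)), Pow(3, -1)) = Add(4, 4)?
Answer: -304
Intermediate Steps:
Function('T')(w, a) = -24 (Function('T')(w, a) = Mul(-3, Add(4, 4)) = Mul(-3, 8) = -24)
Mul(Mul(Function('T')(1, 6), Mul(Pow(6, -1), -4)), -19) = Mul(Mul(-24, Mul(Pow(6, -1), -4)), -19) = Mul(Mul(-24, Mul(Rational(1, 6), -4)), -19) = Mul(Mul(-24, Rational(-2, 3)), -19) = Mul(16, -19) = -304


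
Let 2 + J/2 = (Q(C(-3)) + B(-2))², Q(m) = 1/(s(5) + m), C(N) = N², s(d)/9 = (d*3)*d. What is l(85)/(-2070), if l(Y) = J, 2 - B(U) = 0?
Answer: -938449/484230960 ≈ -0.0019380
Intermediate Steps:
s(d) = 27*d² (s(d) = 9*((d*3)*d) = 9*((3*d)*d) = 9*(3*d²) = 27*d²)
B(U) = 2 (B(U) = 2 - 1*0 = 2 + 0 = 2)
Q(m) = 1/(675 + m) (Q(m) = 1/(27*5² + m) = 1/(27*25 + m) = 1/(675 + m))
J = 938449/233928 (J = -4 + 2*(1/(675 + (-3)²) + 2)² = -4 + 2*(1/(675 + 9) + 2)² = -4 + 2*(1/684 + 2)² = -4 + 2*(1369/684)² = -4 + 2*(1874161/467856) = -4 + 1874161/233928 = 938449/233928 ≈ 4.0117)
l(Y) = 938449/233928
l(85)/(-2070) = (938449/233928)/(-2070) = (938449/233928)*(-1/2070) = -938449/484230960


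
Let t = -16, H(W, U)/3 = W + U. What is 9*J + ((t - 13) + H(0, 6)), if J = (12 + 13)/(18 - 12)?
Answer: 53/2 ≈ 26.500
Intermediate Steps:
H(W, U) = 3*U + 3*W (H(W, U) = 3*(W + U) = 3*(U + W) = 3*U + 3*W)
J = 25/6 ≈ 4.1667
9*J + ((t - 13) + H(0, 6)) = 9*(25/6) + ((-16 - 13) + (3*6 + 3*0)) = 75/2 + (-29 + (18 + 0)) = 75/2 + (-29 + 18) = 75/2 - 11 = 53/2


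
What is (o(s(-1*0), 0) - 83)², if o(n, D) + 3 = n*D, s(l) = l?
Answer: 7396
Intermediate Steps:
o(n, D) = -3 + D*n (o(n, D) = -3 + n*D = -3 + D*n)
(o(s(-1*0), 0) - 83)² = ((-3 + 0*(-1*0)) - 83)² = ((-3 + 0*0) - 83)² = ((-3 + 0) - 83)² = (-3 - 83)² = (-86)² = 7396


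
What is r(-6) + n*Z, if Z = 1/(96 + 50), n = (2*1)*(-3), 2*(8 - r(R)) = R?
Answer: 800/73 ≈ 10.959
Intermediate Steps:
r(R) = 8 - R/2
n = -6 (n = 2*(-3) = -6)
Z = 1/146 ≈ 0.0068493
r(-6) + n*Z = (8 - ½*(-6)) - 6*1/146 = (8 + 3) - 3/73 = 11 - 3/73 = 800/73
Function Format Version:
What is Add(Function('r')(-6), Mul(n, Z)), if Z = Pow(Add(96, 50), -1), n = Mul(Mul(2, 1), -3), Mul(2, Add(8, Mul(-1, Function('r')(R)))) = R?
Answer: Rational(800, 73) ≈ 10.959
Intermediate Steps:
Function('r')(R) = Add(8, Mul(Rational(-1, 2), R))
n = -6 (n = Mul(2, -3) = -6)
Z = Rational(1, 146) (Z = Pow(146, -1) = Rational(1, 146) ≈ 0.0068493)
Add(Function('r')(-6), Mul(n, Z)) = Add(Add(8, Mul(Rational(-1, 2), -6)), Mul(-6, Rational(1, 146))) = Add(Add(8, 3), Rational(-3, 73)) = Add(11, Rational(-3, 73)) = Rational(800, 73)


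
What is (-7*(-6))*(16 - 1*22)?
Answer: -252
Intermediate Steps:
(-7*(-6))*(16 - 1*22) = 42*(16 - 22) = 42*(-6) = -252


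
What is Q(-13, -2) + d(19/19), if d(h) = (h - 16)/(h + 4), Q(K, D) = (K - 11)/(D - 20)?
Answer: -21/11 ≈ -1.9091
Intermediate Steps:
Q(K, D) = (-11 + K)/(-20 + D)
d(h) = (-16 + h)/(4 + h)
Q(-13, -2) + d(19/19) = (-11 - 13)/(-20 - 2) + (-16 + 19/19)/(4 + 19/19) = -24/(-22) + (-16 + 19*(1/19))/(4 + 19*(1/19)) = -1/22*(-24) + (-16 + 1)/(4 + 1) = 12/11 - 15/5 = 12/11 + (1/5)*(-15) = 12/11 - 3 = -21/11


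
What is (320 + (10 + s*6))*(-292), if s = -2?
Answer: -92856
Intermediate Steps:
(320 + (10 + s*6))*(-292) = (320 + (10 - 2*6))*(-292) = (320 + (10 - 12))*(-292) = (320 - 2)*(-292) = 318*(-292) = -92856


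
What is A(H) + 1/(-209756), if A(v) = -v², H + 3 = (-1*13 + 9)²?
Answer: -35448765/209756 ≈ -169.00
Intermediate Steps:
H = 13 (H = -3 + (-1*13 + 9)² = -3 + (-13 + 9)² = -3 + (-4)² = -3 + 16 = 13)
A(H) + 1/(-209756) = -1*13² + 1/(-209756) = -1*169 - 1/209756 = -169 - 1/209756 = -35448765/209756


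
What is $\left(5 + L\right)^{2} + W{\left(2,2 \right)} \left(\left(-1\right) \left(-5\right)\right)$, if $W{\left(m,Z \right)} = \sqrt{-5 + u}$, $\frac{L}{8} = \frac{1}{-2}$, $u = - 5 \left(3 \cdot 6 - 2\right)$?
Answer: $1 + 5 i \sqrt{85} \approx 1.0 + 46.098 i$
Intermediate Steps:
$u = -80$ ($u = - 5 \left(18 - 2\right) = \left(-5\right) 16 = -80$)
$L = -4$ ($L = \frac{8}{-2} = 8 \left(- \frac{1}{2}\right) = -4$)
$W{\left(m,Z \right)} = i \sqrt{85}$ ($W{\left(m,Z \right)} = \sqrt{-5 - 80} = \sqrt{-85} = i \sqrt{85}$)
$\left(5 + L\right)^{2} + W{\left(2,2 \right)} \left(\left(-1\right) \left(-5\right)\right) = \left(5 - 4\right)^{2} + i \sqrt{85} \left(\left(-1\right) \left(-5\right)\right) = 1^{2} + i \sqrt{85} \cdot 5 = 1 + 5 i \sqrt{85}$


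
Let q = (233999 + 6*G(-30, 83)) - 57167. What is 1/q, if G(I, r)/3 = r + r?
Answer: 1/179820 ≈ 5.5611e-6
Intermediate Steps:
G(I, r) = 6*r (G(I, r) = 3*(r + r) = 3*(2*r) = 6*r)
q = 179820 (q = (233999 + 6*(6*83)) - 57167 = (233999 + 6*498) - 57167 = (233999 + 2988) - 57167 = 236987 - 57167 = 179820)
1/q = 1/179820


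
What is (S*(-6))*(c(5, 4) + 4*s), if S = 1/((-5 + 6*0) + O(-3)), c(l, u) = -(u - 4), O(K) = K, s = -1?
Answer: -3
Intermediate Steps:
c(l, u) = 4 - u (c(l, u) = -(-4 + u) = 4 - u)
S = -⅛ (S = 1/((-5 + 6*0) - 3) = 1/((-5 + 0) - 3) = 1/(-5 - 3) = 1/(-8) = -⅛ ≈ -0.12500)
(S*(-6))*(c(5, 4) + 4*s) = (-⅛*(-6))*((4 - 1*4) + 4*(-1)) = 3*((4 - 4) - 4)/4 = 3*(0 - 4)/4 = (¾)*(-4) = -3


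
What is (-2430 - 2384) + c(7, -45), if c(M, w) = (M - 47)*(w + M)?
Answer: -3294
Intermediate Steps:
c(M, w) = (-47 + M)*(M + w)
(-2430 - 2384) + c(7, -45) = (-2430 - 2384) + (7² - 47*7 - 47*(-45) + 7*(-45)) = -4814 + (49 - 329 + 2115 - 315) = -4814 + 1520 = -3294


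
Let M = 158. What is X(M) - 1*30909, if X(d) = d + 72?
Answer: -30679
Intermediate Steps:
X(d) = 72 + d
X(M) - 1*30909 = (72 + 158) - 1*30909 = 230 - 30909 = -30679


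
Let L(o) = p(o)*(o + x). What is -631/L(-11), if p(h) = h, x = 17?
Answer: 631/66 ≈ 9.5606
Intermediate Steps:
L(o) = o*(17 + o) (L(o) = o*(o + 17) = o*(17 + o))
-631/L(-11) = -631*(-1/(11*(17 - 11))) = -631/((-11*6)) = -631/(-66) = -631*(-1/66) = 631/66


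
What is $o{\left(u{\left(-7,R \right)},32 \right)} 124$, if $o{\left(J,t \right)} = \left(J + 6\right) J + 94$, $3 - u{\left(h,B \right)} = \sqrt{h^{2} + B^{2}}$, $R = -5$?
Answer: $24180 - 1488 \sqrt{74} \approx 11380.0$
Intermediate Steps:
$u{\left(h,B \right)} = 3 - \sqrt{B^{2} + h^{2}}$ ($u{\left(h,B \right)} = 3 - \sqrt{h^{2} + B^{2}} = 3 - \sqrt{B^{2} + h^{2}}$)
$o{\left(J,t \right)} = 94 + J \left(6 + J\right)$ ($o{\left(J,t \right)} = \left(6 + J\right) J + 94 = J \left(6 + J\right) + 94 = 94 + J \left(6 + J\right)$)
$o{\left(u{\left(-7,R \right)},32 \right)} 124 = \left(94 + \left(3 - \sqrt{\left(-5\right)^{2} + \left(-7\right)^{2}}\right)^{2} + 6 \left(3 - \sqrt{\left(-5\right)^{2} + \left(-7\right)^{2}}\right)\right) 124 = \left(94 + \left(3 - \sqrt{25 + 49}\right)^{2} + 6 \left(3 - \sqrt{25 + 49}\right)\right) 124 = \left(94 + \left(3 - \sqrt{74}\right)^{2} + 6 \left(3 - \sqrt{74}\right)\right) 124 = \left(94 + \left(3 - \sqrt{74}\right)^{2} + \left(18 - 6 \sqrt{74}\right)\right) 124 = \left(112 + \left(3 - \sqrt{74}\right)^{2} - 6 \sqrt{74}\right) 124 = 13888 - 744 \sqrt{74} + 124 \left(3 - \sqrt{74}\right)^{2}$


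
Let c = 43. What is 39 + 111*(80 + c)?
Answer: 13692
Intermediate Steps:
39 + 111*(80 + c) = 39 + 111*(80 + 43) = 39 + 111*123 = 39 + 13653 = 13692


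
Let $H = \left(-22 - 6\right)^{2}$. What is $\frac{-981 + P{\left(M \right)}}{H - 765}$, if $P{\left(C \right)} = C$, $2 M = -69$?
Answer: $- \frac{2031}{38} \approx -53.447$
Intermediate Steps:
$M = - \frac{69}{2}$ ($M = \frac{1}{2} \left(-69\right) = - \frac{69}{2} \approx -34.5$)
$H = 784$ ($H = \left(-28\right)^{2} = 784$)
$\frac{-981 + P{\left(M \right)}}{H - 765} = \frac{-981 - \frac{69}{2}}{784 - 765} = - \frac{2031}{2 \cdot 19} = \left(- \frac{2031}{2}\right) \frac{1}{19} = - \frac{2031}{38}$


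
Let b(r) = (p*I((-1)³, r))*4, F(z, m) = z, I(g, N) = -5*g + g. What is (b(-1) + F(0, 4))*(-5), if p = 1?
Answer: -80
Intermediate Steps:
I(g, N) = -4*g
b(r) = 16 (b(r) = (1*(-4*(-1)³))*4 = (1*(-4*(-1)))*4 = (1*4)*4 = 4*4 = 16)
(b(-1) + F(0, 4))*(-5) = (16 + 0)*(-5) = 16*(-5) = -80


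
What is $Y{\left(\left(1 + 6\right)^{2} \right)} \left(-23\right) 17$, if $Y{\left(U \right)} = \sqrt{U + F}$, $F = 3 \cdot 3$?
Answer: $- 391 \sqrt{58} \approx -2977.8$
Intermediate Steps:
$F = 9$
$Y{\left(U \right)} = \sqrt{9 + U}$ ($Y{\left(U \right)} = \sqrt{U + 9} = \sqrt{9 + U}$)
$Y{\left(\left(1 + 6\right)^{2} \right)} \left(-23\right) 17 = \sqrt{9 + \left(1 + 6\right)^{2}} \left(-23\right) 17 = \sqrt{9 + 7^{2}} \left(-23\right) 17 = \sqrt{9 + 49} \left(-23\right) 17 = \sqrt{58} \left(-23\right) 17 = - 23 \sqrt{58} \cdot 17 = - 391 \sqrt{58}$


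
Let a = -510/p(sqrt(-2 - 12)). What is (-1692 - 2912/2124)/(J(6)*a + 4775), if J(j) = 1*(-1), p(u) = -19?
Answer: -3416884/9580833 ≈ -0.35664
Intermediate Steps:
a = 510/19 (a = -510/(-19) = -510*(-1/19) = 510/19 ≈ 26.842)
J(j) = -1
(-1692 - 2912/2124)/(J(6)*a + 4775) = (-1692 - 2912/2124)/(-1*510/19 + 4775) = (-1692 - 2912*1/2124)/(-510/19 + 4775) = (-1692 - 728/531)/(90215/19) = -899180/531*19/90215 = -3416884/9580833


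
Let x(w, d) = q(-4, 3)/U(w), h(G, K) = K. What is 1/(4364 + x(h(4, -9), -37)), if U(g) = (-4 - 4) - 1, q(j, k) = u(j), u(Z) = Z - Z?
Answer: 1/4364 ≈ 0.00022915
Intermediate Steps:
u(Z) = 0
q(j, k) = 0
U(g) = -9 (U(g) = -8 - 1 = -9)
x(w, d) = 0 (x(w, d) = 0/(-9) = 0*(-⅑) = 0)
1/(4364 + x(h(4, -9), -37)) = 1/(4364 + 0) = 1/4364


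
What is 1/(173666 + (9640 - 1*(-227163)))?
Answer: 1/410469 ≈ 2.4362e-6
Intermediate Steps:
1/(173666 + (9640 - 1*(-227163))) = 1/(173666 + (9640 + 227163)) = 1/(173666 + 236803) = 1/410469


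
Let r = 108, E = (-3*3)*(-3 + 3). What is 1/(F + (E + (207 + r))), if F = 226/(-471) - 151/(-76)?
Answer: 35796/11329685 ≈ 0.0031595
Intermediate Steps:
E = 0 (E = -9*0 = 0)
F = 53945/35796 (F = 226*(-1/471) - 151*(-1/76) = -226/471 + 151/76 = 53945/35796 ≈ 1.5070)
1/(F + (E + (207 + r))) = 1/(53945/35796 + (0 + (207 + 108))) = 1/(53945/35796 + (0 + 315)) = 1/(53945/35796 + 315) = 1/(11329685/35796) = 35796/11329685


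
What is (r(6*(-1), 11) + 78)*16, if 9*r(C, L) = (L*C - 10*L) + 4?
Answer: 8480/9 ≈ 942.22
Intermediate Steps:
r(C, L) = 4/9 - 10*L/9 + C*L/9 (r(C, L) = ((L*C - 10*L) + 4)/9 = ((C*L - 10*L) + 4)/9 = ((-10*L + C*L) + 4)/9 = (4 - 10*L + C*L)/9 = 4/9 - 10*L/9 + C*L/9)
(r(6*(-1), 11) + 78)*16 = ((4/9 - 10/9*11 + (⅑)*(6*(-1))*11) + 78)*16 = ((4/9 - 110/9 + (⅑)*(-6)*11) + 78)*16 = ((4/9 - 110/9 - 22/3) + 78)*16 = (-172/9 + 78)*16 = (530/9)*16 = 8480/9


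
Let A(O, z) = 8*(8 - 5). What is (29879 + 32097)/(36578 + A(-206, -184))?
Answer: 30988/18301 ≈ 1.6932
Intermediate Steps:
A(O, z) = 24 (A(O, z) = 8*3 = 24)
(29879 + 32097)/(36578 + A(-206, -184)) = (29879 + 32097)/(36578 + 24) = 61976/36602 = 61976*(1/36602) = 30988/18301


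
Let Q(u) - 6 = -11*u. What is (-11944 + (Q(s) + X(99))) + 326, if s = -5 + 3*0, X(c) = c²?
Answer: -1756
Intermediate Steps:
s = -5 (s = -5 + 0 = -5)
Q(u) = 6 - 11*u
(-11944 + (Q(s) + X(99))) + 326 = (-11944 + ((6 - 11*(-5)) + 99²)) + 326 = (-11944 + ((6 + 55) + 9801)) + 326 = (-11944 + (61 + 9801)) + 326 = (-11944 + 9862) + 326 = -2082 + 326 = -1756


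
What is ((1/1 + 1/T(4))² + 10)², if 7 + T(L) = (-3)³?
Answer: 159997201/1336336 ≈ 119.73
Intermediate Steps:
T(L) = -34 (T(L) = -7 + (-3)³ = -7 - 27 = -34)
((1/1 + 1/T(4))² + 10)² = ((1/1 + 1/(-34))² + 10)² = ((1 - 1/34)² + 10)² = ((33/34)² + 10)² = (1089/1156 + 10)² = (12649/1156)² = 159997201/1336336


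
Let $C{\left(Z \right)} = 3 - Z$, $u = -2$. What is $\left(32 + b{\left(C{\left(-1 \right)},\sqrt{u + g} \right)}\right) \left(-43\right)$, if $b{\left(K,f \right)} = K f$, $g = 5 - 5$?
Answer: $-1376 - 172 i \sqrt{2} \approx -1376.0 - 243.24 i$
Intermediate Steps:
$g = 0$
$\left(32 + b{\left(C{\left(-1 \right)},\sqrt{u + g} \right)}\right) \left(-43\right) = \left(32 + \left(3 - -1\right) \sqrt{-2 + 0}\right) \left(-43\right) = \left(32 + \left(3 + 1\right) \sqrt{-2}\right) \left(-43\right) = \left(32 + 4 i \sqrt{2}\right) \left(-43\right) = -1376 - 172 i \sqrt{2}$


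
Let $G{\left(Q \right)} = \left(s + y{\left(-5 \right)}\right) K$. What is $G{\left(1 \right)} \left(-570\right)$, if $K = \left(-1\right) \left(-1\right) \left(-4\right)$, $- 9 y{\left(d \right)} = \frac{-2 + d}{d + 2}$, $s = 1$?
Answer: $\frac{15200}{9} \approx 1688.9$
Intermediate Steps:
$y{\left(d \right)} = - \frac{-2 + d}{9 \left(2 + d\right)}$ ($y{\left(d \right)} = - \frac{\left(-2 + d\right) \frac{1}{d + 2}}{9} = - \frac{\left(-2 + d\right) \frac{1}{2 + d}}{9} = - \frac{\frac{1}{2 + d} \left(-2 + d\right)}{9} = - \frac{-2 + d}{9 \left(2 + d\right)}$)
$K = -4$ ($K = 1 \left(-4\right) = -4$)
$G{\left(Q \right)} = - \frac{80}{27}$ ($G{\left(Q \right)} = \left(1 + \frac{2 - -5}{9 \left(2 - 5\right)}\right) \left(-4\right) = \left(1 + \frac{2 + 5}{9 \left(-3\right)}\right) \left(-4\right) = \left(1 + \frac{1}{9} \left(- \frac{1}{3}\right) 7\right) \left(-4\right) = \left(1 - \frac{7}{27}\right) \left(-4\right) = \frac{20}{27} \left(-4\right) = - \frac{80}{27}$)
$G{\left(1 \right)} \left(-570\right) = \left(- \frac{80}{27}\right) \left(-570\right) = \frac{15200}{9}$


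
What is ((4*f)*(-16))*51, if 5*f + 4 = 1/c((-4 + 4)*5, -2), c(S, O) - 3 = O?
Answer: 9792/5 ≈ 1958.4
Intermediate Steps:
c(S, O) = 3 + O
f = -3/5 (f = -4/5 + 1/(5*(3 - 2)) = -4/5 + (1/5)/1 = -4/5 + (1/5)*1 = -4/5 + 1/5 = -3/5 ≈ -0.60000)
((4*f)*(-16))*51 = ((4*(-3/5))*(-16))*51 = -12/5*(-16)*51 = (192/5)*51 = 9792/5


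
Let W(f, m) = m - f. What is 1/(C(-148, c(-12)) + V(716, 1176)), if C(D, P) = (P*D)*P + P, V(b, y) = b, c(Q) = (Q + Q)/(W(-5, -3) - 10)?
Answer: -1/613 ≈ -0.0016313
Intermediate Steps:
c(Q) = -Q/4 (c(Q) = (Q + Q)/((-3 - 1*(-5)) - 10) = (2*Q)/((-3 + 5) - 10) = (2*Q)/(2 - 10) = (2*Q)/(-8) = (2*Q)*(-1/8) = -Q/4)
C(D, P) = P + D*P**2 (C(D, P) = (D*P)*P + P = D*P**2 + P = P + D*P**2)
1/(C(-148, c(-12)) + V(716, 1176)) = 1/((-1/4*(-12))*(1 - (-37)*(-12)) + 716) = 1/(3*(1 - 148*3) + 716) = 1/(3*(1 - 444) + 716) = 1/(3*(-443) + 716) = 1/(-1329 + 716) = 1/(-613) = -1/613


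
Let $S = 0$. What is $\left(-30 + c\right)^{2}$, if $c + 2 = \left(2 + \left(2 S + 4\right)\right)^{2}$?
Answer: $16$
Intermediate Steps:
$c = 34$ ($c = -2 + \left(2 + \left(2 \cdot 0 + 4\right)\right)^{2} = -2 + \left(2 + \left(0 + 4\right)\right)^{2} = -2 + \left(2 + 4\right)^{2} = -2 + 6^{2} = -2 + 36 = 34$)
$\left(-30 + c\right)^{2} = \left(-30 + 34\right)^{2} = 4^{2} = 16$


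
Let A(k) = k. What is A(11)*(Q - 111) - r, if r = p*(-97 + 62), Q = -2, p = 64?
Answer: 997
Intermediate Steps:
r = -2240 (r = 64*(-97 + 62) = 64*(-35) = -2240)
A(11)*(Q - 111) - r = 11*(-2 - 111) - 1*(-2240) = 11*(-113) + 2240 = -1243 + 2240 = 997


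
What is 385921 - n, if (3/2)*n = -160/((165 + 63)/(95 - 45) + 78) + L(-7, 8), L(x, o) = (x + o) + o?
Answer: 149349605/387 ≈ 3.8592e+5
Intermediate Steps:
L(x, o) = x + 2*o (L(x, o) = (o + x) + o = x + 2*o)
n = 1822/387 (n = 2*(-160/((165 + 63)/(95 - 45) + 78) + (-7 + 2*8))/3 = 2*(-160/(228/50 + 78) + (-7 + 16))/3 = 2*(-160/(228*(1/50) + 78) + 9)/3 = 2*(-160/(114/25 + 78) + 9)/3 = 2*(-160/(2064/25) + 9)/3 = 2*((25/2064)*(-160) + 9)/3 = 2*(-250/129 + 9)/3 = (2/3)*(911/129) = 1822/387 ≈ 4.7080)
385921 - n = 385921 - 1*1822/387 = 385921 - 1822/387 = 149349605/387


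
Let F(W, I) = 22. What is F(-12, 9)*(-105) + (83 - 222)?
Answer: -2449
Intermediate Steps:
F(-12, 9)*(-105) + (83 - 222) = 22*(-105) + (83 - 222) = -2310 - 139 = -2449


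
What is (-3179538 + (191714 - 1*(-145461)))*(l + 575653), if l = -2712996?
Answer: 6075104661509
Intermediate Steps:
(-3179538 + (191714 - 1*(-145461)))*(l + 575653) = (-3179538 + (191714 - 1*(-145461)))*(-2712996 + 575653) = (-3179538 + (191714 + 145461))*(-2137343) = (-3179538 + 337175)*(-2137343) = -2842363*(-2137343) = 6075104661509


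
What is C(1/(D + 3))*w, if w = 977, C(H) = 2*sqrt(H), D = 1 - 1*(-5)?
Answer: 1954/3 ≈ 651.33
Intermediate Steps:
D = 6 (D = 1 + 5 = 6)
C(1/(D + 3))*w = (2*sqrt(1/(6 + 3)))*977 = (2*sqrt(1/9))*977 = (2*(1/3))*977 = (2/3)*977 = 1954/3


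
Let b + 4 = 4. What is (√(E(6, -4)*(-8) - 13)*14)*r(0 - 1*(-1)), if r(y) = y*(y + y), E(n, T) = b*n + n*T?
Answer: 28*√179 ≈ 374.61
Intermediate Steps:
b = 0 (b = -4 + 4 = 0)
E(n, T) = T*n (E(n, T) = 0*n + n*T = 0 + T*n = T*n)
r(y) = 2*y² (r(y) = y*(2*y) = 2*y²)
(√(E(6, -4)*(-8) - 13)*14)*r(0 - 1*(-1)) = (√(-4*6*(-8) - 13)*14)*(2*(0 - 1*(-1))²) = (√(-24*(-8) - 13)*14)*(2*(0 + 1)²) = (√(192 - 13)*14)*(2*1²) = (√179*14)*(2*1) = (14*√179)*2 = 28*√179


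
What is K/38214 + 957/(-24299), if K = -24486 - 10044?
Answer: -13266898/14069121 ≈ -0.94298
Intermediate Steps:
K = -34530
K/38214 + 957/(-24299) = -34530/38214 + 957/(-24299) = -34530*1/38214 + 957*(-1/24299) = -5755/6369 - 87/2209 = -13266898/14069121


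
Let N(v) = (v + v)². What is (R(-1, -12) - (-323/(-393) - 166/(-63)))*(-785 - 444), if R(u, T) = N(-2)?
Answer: -127224851/8253 ≈ -15416.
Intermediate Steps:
N(v) = 4*v² (N(v) = (2*v)² = 4*v²)
R(u, T) = 16 (R(u, T) = 4*(-2)² = 4*4 = 16)
(R(-1, -12) - (-323/(-393) - 166/(-63)))*(-785 - 444) = (16 - (-323/(-393) - 166/(-63)))*(-785 - 444) = (16 - (-323*(-1/393) - 166*(-1/63)))*(-1229) = (16 - (323/393 + 166/63))*(-1229) = (16 - 1*28529/8253)*(-1229) = (16 - 28529/8253)*(-1229) = (103519/8253)*(-1229) = -127224851/8253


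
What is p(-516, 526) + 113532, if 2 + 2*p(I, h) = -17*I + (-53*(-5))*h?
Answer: 187612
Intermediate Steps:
p(I, h) = -1 - 17*I/2 + 265*h/2 (p(I, h) = -1 + (-17*I + (-53*(-5))*h)/2 = -1 + (-17*I + 265*h)/2 = -1 + (-17*I/2 + 265*h/2) = -1 - 17*I/2 + 265*h/2)
p(-516, 526) + 113532 = (-1 - 17/2*(-516) + (265/2)*526) + 113532 = (-1 + 4386 + 69695) + 113532 = 74080 + 113532 = 187612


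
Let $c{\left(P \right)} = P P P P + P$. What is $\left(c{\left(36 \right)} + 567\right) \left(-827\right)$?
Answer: $-1389541113$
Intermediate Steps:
$c{\left(P \right)} = P + P^{4}$ ($c{\left(P \right)} = P P^{2} P + P = P P^{3} + P = P^{4} + P = P + P^{4}$)
$\left(c{\left(36 \right)} + 567\right) \left(-827\right) = \left(\left(36 + 36^{4}\right) + 567\right) \left(-827\right) = \left(\left(36 + 1679616\right) + 567\right) \left(-827\right) = \left(1679652 + 567\right) \left(-827\right) = 1680219 \left(-827\right) = -1389541113$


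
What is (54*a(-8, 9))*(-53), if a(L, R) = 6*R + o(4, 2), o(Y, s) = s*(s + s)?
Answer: -177444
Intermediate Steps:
o(Y, s) = 2*s² (o(Y, s) = s*(2*s) = 2*s²)
a(L, R) = 8 + 6*R (a(L, R) = 6*R + 2*2² = 6*R + 2*4 = 6*R + 8 = 8 + 6*R)
(54*a(-8, 9))*(-53) = (54*(8 + 6*9))*(-53) = (54*(8 + 54))*(-53) = (54*62)*(-53) = 3348*(-53) = -177444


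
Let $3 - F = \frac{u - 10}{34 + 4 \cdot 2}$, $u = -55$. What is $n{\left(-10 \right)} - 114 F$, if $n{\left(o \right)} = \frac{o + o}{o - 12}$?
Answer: $- \frac{39849}{77} \approx -517.52$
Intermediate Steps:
$n{\left(o \right)} = \frac{2 o}{-12 + o}$
$F = \frac{191}{42}$ ($F = 3 - \frac{-55 - 10}{34 + 4 \cdot 2} = 3 - - \frac{65}{34 + 8} = 3 - - \frac{65}{42} = 3 + \frac{65}{42} = \frac{191}{42} \approx 4.5476$)
$n{\left(-10 \right)} - 114 F = 2 \left(-10\right) \frac{1}{-12 - 10} - \frac{3629}{7} = 2 \left(-10\right) \frac{1}{-22} - \frac{3629}{7} = 2 \left(-10\right) \left(- \frac{1}{22}\right) - \frac{3629}{7} = \frac{10}{11} - \frac{3629}{7} = - \frac{39849}{77}$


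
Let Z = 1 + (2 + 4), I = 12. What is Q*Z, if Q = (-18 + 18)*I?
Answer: 0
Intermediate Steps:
Q = 0 (Q = (-18 + 18)*12 = 0*12 = 0)
Z = 7 (Z = 1 + 6 = 7)
Q*Z = 0*7 = 0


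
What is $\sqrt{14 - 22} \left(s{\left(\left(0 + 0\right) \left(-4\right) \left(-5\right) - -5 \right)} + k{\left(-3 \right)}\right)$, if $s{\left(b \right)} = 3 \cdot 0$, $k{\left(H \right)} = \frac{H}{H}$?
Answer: $2 i \sqrt{2} \approx 2.8284 i$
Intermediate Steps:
$k{\left(H \right)} = 1$
$s{\left(b \right)} = 0$
$\sqrt{14 - 22} \left(s{\left(\left(0 + 0\right) \left(-4\right) \left(-5\right) - -5 \right)} + k{\left(-3 \right)}\right) = \sqrt{14 - 22} \left(0 + 1\right) = \sqrt{-8} \cdot 1 = 2 i \sqrt{2} \cdot 1 = 2 i \sqrt{2}$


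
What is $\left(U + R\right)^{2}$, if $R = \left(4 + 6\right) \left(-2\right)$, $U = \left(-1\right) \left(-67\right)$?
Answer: $2209$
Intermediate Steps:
$U = 67$
$R = -20$ ($R = 10 \left(-2\right) = -20$)
$\left(U + R\right)^{2} = \left(67 - 20\right)^{2} = 47^{2} = 2209$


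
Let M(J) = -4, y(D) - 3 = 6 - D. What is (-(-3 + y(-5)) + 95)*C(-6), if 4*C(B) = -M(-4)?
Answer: 84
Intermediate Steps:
y(D) = 9 - D (y(D) = 3 + (6 - D) = 9 - D)
C(B) = 1 (C(B) = (-1*(-4))/4 = (¼)*4 = 1)
(-(-3 + y(-5)) + 95)*C(-6) = (-(-3 + (9 - 1*(-5))) + 95)*1 = (-(-3 + (9 + 5)) + 95)*1 = (-(-3 + 14) + 95)*1 = (-1*11 + 95)*1 = (-11 + 95)*1 = 84*1 = 84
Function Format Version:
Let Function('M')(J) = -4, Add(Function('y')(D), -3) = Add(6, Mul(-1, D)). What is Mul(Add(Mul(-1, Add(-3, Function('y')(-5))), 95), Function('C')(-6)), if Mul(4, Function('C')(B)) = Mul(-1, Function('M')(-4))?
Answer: 84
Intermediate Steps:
Function('y')(D) = Add(9, Mul(-1, D)) (Function('y')(D) = Add(3, Add(6, Mul(-1, D))) = Add(9, Mul(-1, D)))
Function('C')(B) = 1 (Function('C')(B) = Mul(Rational(1, 4), Mul(-1, -4)) = Mul(Rational(1, 4), 4) = 1)
Mul(Add(Mul(-1, Add(-3, Function('y')(-5))), 95), Function('C')(-6)) = Mul(Add(Mul(-1, Add(-3, Add(9, Mul(-1, -5)))), 95), 1) = Mul(Add(Mul(-1, Add(-3, Add(9, 5))), 95), 1) = Mul(Add(Mul(-1, Add(-3, 14)), 95), 1) = Mul(Add(Mul(-1, 11), 95), 1) = Mul(Add(-11, 95), 1) = Mul(84, 1) = 84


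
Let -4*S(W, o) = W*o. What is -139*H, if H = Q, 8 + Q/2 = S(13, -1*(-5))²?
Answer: -569483/8 ≈ -71185.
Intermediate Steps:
S(W, o) = -W*o/4
Q = 4097/8 (Q = -16 + 2*(-¼*13*(-1*(-5)))² = -16 + 2*(-¼*13*5)² = -16 + 2*(-65/4)² = -16 + 2*(4225/16) = -16 + 4225/8 = 4097/8 ≈ 512.13)
H = 4097/8 ≈ 512.13
-139*H = -139*4097/8 = -569483/8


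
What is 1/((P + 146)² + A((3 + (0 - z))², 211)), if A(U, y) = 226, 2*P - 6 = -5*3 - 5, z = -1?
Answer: 1/19547 ≈ 5.1159e-5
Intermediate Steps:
P = -7 (P = 3 + (-5*3 - 5)/2 = 3 + (-15 - 5)/2 = 3 + (½)*(-20) = 3 - 10 = -7)
1/((P + 146)² + A((3 + (0 - z))², 211)) = 1/((-7 + 146)² + 226) = 1/(139² + 226) = 1/(19321 + 226) = 1/19547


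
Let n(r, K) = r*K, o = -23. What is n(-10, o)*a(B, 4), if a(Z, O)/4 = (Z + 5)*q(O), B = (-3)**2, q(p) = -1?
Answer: -12880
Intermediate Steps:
B = 9
a(Z, O) = -20 - 4*Z (a(Z, O) = 4*((Z + 5)*(-1)) = 4*((5 + Z)*(-1)) = 4*(-5 - Z) = -20 - 4*Z)
n(r, K) = K*r
n(-10, o)*a(B, 4) = (-23*(-10))*(-20 - 4*9) = 230*(-20 - 36) = 230*(-56) = -12880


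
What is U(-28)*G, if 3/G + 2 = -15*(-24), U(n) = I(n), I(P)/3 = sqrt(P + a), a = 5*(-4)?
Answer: 18*I*sqrt(3)/179 ≈ 0.17417*I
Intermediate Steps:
a = -20
I(P) = 3*sqrt(-20 + P) (I(P) = 3*sqrt(P - 20) = 3*sqrt(-20 + P))
U(n) = 3*sqrt(-20 + n)
G = 3/358 (G = 3/(-2 - 15*(-24)) = 3/(-2 + 360) = 3/358 ≈ 0.0083799)
U(-28)*G = (3*sqrt(-20 - 28))*(3/358) = (3*sqrt(-48))*(3/358) = (3*(4*I*sqrt(3)))*(3/358) = (12*I*sqrt(3))*(3/358) = 18*I*sqrt(3)/179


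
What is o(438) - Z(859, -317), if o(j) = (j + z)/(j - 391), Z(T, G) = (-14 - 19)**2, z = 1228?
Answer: -49517/47 ≈ -1053.6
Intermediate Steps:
Z(T, G) = 1089 (Z(T, G) = (-33)**2 = 1089)
o(j) = (1228 + j)/(-391 + j) (o(j) = (j + 1228)/(j - 391) = (1228 + j)/(-391 + j))
o(438) - Z(859, -317) = (1228 + 438)/(-391 + 438) - 1*1089 = 1666/47 - 1089 = -49517/47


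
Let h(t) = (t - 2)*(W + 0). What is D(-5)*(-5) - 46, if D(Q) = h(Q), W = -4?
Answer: -186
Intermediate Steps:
h(t) = 8 - 4*t (h(t) = (t - 2)*(-4 + 0) = (-2 + t)*(-4) = 8 - 4*t)
D(Q) = 8 - 4*Q
D(-5)*(-5) - 46 = (8 - 4*(-5))*(-5) - 46 = (8 + 20)*(-5) - 46 = 28*(-5) - 46 = -140 - 46 = -186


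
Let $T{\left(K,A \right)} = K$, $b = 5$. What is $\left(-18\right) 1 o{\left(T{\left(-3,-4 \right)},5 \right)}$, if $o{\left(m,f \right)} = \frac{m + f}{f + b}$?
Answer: $- \frac{18}{5} \approx -3.6$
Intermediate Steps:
$o{\left(m,f \right)} = \frac{f + m}{5 + f}$ ($o{\left(m,f \right)} = \frac{m + f}{f + 5} = \frac{f + m}{5 + f}$)
$\left(-18\right) 1 o{\left(T{\left(-3,-4 \right)},5 \right)} = \left(-18\right) 1 \frac{5 - 3}{5 + 5} = - 18 \cdot \frac{1}{10} \cdot 2 = \left(-18\right) \frac{1}{5} = - \frac{18}{5}$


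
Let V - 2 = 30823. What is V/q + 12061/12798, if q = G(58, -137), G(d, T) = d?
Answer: 98799472/185571 ≈ 532.41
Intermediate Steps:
V = 30825 (V = 2 + 30823 = 30825)
q = 58
V/q + 12061/12798 = 30825/58 + 12061/12798 = 98799472/185571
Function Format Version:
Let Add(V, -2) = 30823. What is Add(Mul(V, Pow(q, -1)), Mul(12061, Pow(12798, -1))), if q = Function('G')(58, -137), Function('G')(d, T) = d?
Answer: Rational(98799472, 185571) ≈ 532.41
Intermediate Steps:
V = 30825 (V = Add(2, 30823) = 30825)
q = 58
Add(Mul(V, Pow(q, -1)), Mul(12061, Pow(12798, -1))) = Add(Mul(30825, Pow(58, -1)), Mul(12061, Pow(12798, -1))) = Add(Mul(30825, Rational(1, 58)), Mul(12061, Rational(1, 12798))) = Add(Rational(30825, 58), Rational(12061, 12798)) = Rational(98799472, 185571)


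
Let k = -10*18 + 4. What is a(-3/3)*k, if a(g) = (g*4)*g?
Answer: -704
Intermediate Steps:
k = -176 (k = -180 + 4 = -176)
a(g) = 4*g² (a(g) = (4*g)*g = 4*g²)
a(-3/3)*k = (4*(-3/3)²)*(-176) = (4*(-3*⅓)²)*(-176) = (4*(-1)²)*(-176) = (4*1)*(-176) = 4*(-176) = -704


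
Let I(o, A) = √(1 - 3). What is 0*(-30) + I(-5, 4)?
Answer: I*√2 ≈ 1.4142*I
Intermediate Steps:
I(o, A) = I*√2 (I(o, A) = √(-2) = I*√2)
0*(-30) + I(-5, 4) = 0*(-30) + I*√2 = 0 + I*√2 = I*√2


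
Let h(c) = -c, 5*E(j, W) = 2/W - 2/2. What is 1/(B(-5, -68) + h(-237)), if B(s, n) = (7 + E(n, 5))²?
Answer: 625/177709 ≈ 0.0035170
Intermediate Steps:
E(j, W) = -⅕ + 2/(5*W) (E(j, W) = (2/W - 2/2)/5 = (2/W - 2*½)/5 = (2/W - 1)/5 = (-1 + 2/W)/5 = -⅕ + 2/(5*W))
B(s, n) = 29584/625 (B(s, n) = (7 + (⅕)*(2 - 1*5)/5)² = (7 + (⅕)*(⅕)*(2 - 5))² = (7 + (⅕)*(⅕)*(-3))² = (7 - 3/25)² = (172/25)² = 29584/625)
1/(B(-5, -68) + h(-237)) = 1/(29584/625 - 1*(-237)) = 1/(29584/625 + 237) = 1/(177709/625) = 625/177709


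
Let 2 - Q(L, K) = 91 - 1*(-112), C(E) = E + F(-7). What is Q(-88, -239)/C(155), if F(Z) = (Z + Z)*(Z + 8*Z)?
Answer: -201/1037 ≈ -0.19383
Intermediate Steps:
F(Z) = 18*Z**2 (F(Z) = (2*Z)*(9*Z) = 18*Z**2)
C(E) = 882 + E (C(E) = E + 18*(-7)**2 = E + 18*49 = E + 882 = 882 + E)
Q(L, K) = -201 (Q(L, K) = 2 - (91 - 1*(-112)) = 2 - (91 + 112) = 2 - 1*203 = 2 - 203 = -201)
Q(-88, -239)/C(155) = -201/(882 + 155) = -201/1037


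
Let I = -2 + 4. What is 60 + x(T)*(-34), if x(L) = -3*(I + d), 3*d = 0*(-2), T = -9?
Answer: 264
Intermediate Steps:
I = 2
d = 0 (d = (0*(-2))/3 = (⅓)*0 = 0)
x(L) = -6 (x(L) = -3*(2 + 0) = -3*2 = -6)
60 + x(T)*(-34) = 60 - 6*(-34) = 60 + 204 = 264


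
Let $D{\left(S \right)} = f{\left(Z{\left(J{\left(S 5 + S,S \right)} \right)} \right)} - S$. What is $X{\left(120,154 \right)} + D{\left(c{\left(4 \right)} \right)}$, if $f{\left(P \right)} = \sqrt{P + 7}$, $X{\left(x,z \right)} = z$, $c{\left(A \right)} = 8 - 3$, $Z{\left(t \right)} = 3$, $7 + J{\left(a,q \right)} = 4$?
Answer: $149 + \sqrt{10} \approx 152.16$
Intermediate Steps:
$J{\left(a,q \right)} = -3$ ($J{\left(a,q \right)} = -7 + 4 = -3$)
$c{\left(A \right)} = 5$
$f{\left(P \right)} = \sqrt{7 + P}$
$D{\left(S \right)} = \sqrt{10} - S$ ($D{\left(S \right)} = \sqrt{7 + 3} - S = \sqrt{10} - S$)
$X{\left(120,154 \right)} + D{\left(c{\left(4 \right)} \right)} = 154 + \left(\sqrt{10} - 5\right) = 154 - \left(5 - \sqrt{10}\right) = 149 + \sqrt{10}$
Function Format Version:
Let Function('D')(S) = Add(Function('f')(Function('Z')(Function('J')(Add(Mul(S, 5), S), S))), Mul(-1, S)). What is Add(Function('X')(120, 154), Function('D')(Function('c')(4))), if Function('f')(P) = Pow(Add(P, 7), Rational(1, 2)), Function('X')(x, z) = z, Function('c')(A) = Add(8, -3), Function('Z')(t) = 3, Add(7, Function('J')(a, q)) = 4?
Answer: Add(149, Pow(10, Rational(1, 2))) ≈ 152.16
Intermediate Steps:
Function('J')(a, q) = -3 (Function('J')(a, q) = Add(-7, 4) = -3)
Function('c')(A) = 5
Function('f')(P) = Pow(Add(7, P), Rational(1, 2))
Function('D')(S) = Add(Pow(10, Rational(1, 2)), Mul(-1, S)) (Function('D')(S) = Add(Pow(Add(7, 3), Rational(1, 2)), Mul(-1, S)) = Add(Pow(10, Rational(1, 2)), Mul(-1, S)))
Add(Function('X')(120, 154), Function('D')(Function('c')(4))) = Add(154, Add(Pow(10, Rational(1, 2)), Mul(-1, 5))) = Add(154, Add(Pow(10, Rational(1, 2)), -5)) = Add(154, Add(-5, Pow(10, Rational(1, 2)))) = Add(149, Pow(10, Rational(1, 2)))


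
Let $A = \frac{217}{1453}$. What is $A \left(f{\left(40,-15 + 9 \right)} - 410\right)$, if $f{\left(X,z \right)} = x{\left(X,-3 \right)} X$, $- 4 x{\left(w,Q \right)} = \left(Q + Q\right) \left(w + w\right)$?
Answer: $\frac{952630}{1453} \approx 655.63$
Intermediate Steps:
$x{\left(w,Q \right)} = - Q w$ ($x{\left(w,Q \right)} = - \frac{\left(Q + Q\right) \left(w + w\right)}{4} = - \frac{2 Q 2 w}{4} = - \frac{4 Q w}{4} = - Q w$)
$f{\left(X,z \right)} = 3 X^{2}$ ($f{\left(X,z \right)} = \left(-1\right) \left(-3\right) X X = 3 X X = 3 X^{2}$)
$A = \frac{217}{1453}$ ($A = 217 \cdot \frac{1}{1453} = \frac{217}{1453} \approx 0.14935$)
$A \left(f{\left(40,-15 + 9 \right)} - 410\right) = \frac{217 \left(3 \cdot 40^{2} - 410\right)}{1453} = \frac{217 \left(3 \cdot 1600 - 410\right)}{1453} = \frac{217 \left(4800 - 410\right)}{1453} = \frac{217}{1453} \cdot 4390 = \frac{952630}{1453}$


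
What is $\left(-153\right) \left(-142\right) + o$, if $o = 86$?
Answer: $21812$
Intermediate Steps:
$\left(-153\right) \left(-142\right) + o = \left(-153\right) \left(-142\right) + 86 = 21726 + 86 = 21812$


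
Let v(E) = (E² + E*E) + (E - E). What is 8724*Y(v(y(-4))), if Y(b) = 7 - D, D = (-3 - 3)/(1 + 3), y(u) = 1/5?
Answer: 74154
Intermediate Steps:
y(u) = ⅕
D = -3/2 (D = -6/4 = -6*¼ = -3/2 ≈ -1.5000)
v(E) = 2*E² (v(E) = (E² + E²) + 0 = 2*E² + 0 = 2*E²)
Y(b) = 17/2 (Y(b) = 7 - 1*(-3/2) = 7 + 3/2 = 17/2)
8724*Y(v(y(-4))) = 8724*(17/2) = 74154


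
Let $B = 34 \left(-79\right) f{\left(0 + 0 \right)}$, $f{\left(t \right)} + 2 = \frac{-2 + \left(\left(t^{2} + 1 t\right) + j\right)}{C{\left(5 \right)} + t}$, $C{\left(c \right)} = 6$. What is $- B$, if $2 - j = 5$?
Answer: $- \frac{22831}{3} \approx -7610.3$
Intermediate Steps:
$j = -3$ ($j = 2 - 5 = -3$)
$f{\left(t \right)} = -2 + \frac{-5 + t + t^{2}}{6 + t}$ ($f{\left(t \right)} = -2 + \frac{-2 - \left(3 - t - t^{2}\right)}{6 + t} = -2 + \frac{-2 + \left(-3 + t + t^{2}\right)}{6 + t} = -2 + \frac{-5 + t + t^{2}}{6 + t}$)
$B = \frac{22831}{3}$ ($B = 34 \left(-79\right) \frac{-17 + \left(0 + 0\right)^{2} - \left(0 + 0\right)}{6 + \left(0 + 0\right)} = - 2686 \frac{-17 + 0^{2} - 0}{6 + 0} = - 2686 \frac{-17 + 0 + 0}{6} = - 2686 \cdot \frac{1}{6} \left(-17\right) = \left(-2686\right) \left(- \frac{17}{6}\right) = \frac{22831}{3} \approx 7610.3$)
$- B = \left(-1\right) \frac{22831}{3} = - \frac{22831}{3}$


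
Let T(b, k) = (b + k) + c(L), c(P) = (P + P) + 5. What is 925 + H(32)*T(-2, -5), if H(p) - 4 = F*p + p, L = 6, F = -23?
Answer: -6075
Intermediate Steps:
c(P) = 5 + 2*P (c(P) = 2*P + 5 = 5 + 2*P)
H(p) = 4 - 22*p (H(p) = 4 + (-23*p + p) = 4 - 22*p)
T(b, k) = 17 + b + k (T(b, k) = (b + k) + (5 + 2*6) = (b + k) + (5 + 12) = (b + k) + 17 = 17 + b + k)
925 + H(32)*T(-2, -5) = 925 + (4 - 22*32)*(17 - 2 - 5) = 925 + (4 - 704)*10 = 925 - 700*10 = 925 - 7000 = -6075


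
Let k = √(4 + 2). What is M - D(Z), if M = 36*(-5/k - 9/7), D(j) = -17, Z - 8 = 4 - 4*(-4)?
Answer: -205/7 - 30*√6 ≈ -102.77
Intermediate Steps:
Z = 28 (Z = 8 + (4 - 4*(-4)) = 8 + (4 + 16) = 8 + 20 = 28)
k = √6 ≈ 2.4495
M = -324/7 - 30*√6 (M = 36*(-5*√6/6 - 9/7) = 36*(-9/7 - 5*√6/6) = -324/7 - 30*√6 ≈ -119.77)
M - D(Z) = (-324/7 - 30*√6) - 1*(-17) = (-324/7 - 30*√6) + 17 = -205/7 - 30*√6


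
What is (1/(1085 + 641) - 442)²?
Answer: 582002677881/2979076 ≈ 1.9536e+5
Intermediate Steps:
(1/(1085 + 641) - 442)² = (1/1726 - 442)² = (-762891/1726)² = 582002677881/2979076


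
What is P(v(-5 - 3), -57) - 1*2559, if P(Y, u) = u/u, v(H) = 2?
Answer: -2558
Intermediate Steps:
P(Y, u) = 1
P(v(-5 - 3), -57) - 1*2559 = 1 - 1*2559 = 1 - 2559 = -2558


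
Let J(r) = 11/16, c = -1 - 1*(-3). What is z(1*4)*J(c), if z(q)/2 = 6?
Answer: 33/4 ≈ 8.2500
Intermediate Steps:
z(q) = 12 (z(q) = 2*6 = 12)
c = 2 (c = -1 + 3 = 2)
J(r) = 11/16 (J(r) = 11*(1/16) = 11/16)
z(1*4)*J(c) = 12*(11/16) = 33/4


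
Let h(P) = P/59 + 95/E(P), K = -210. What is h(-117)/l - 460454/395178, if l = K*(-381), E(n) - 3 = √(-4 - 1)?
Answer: (-51753828183*√5 + 155208747104*I)/(44416031310*(√5 - 3*I)) ≈ -1.165 - 0.00018964*I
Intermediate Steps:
E(n) = 3 + I*√5 (E(n) = 3 + √(-4 - 1) = 3 + √(-5) = 3 + I*√5)
h(P) = 95/(3 + I*√5) + P/59 (h(P) = P/59 + 95/(3 + I*√5) = 95/(3 + I*√5) + P/59)
l = 80010 (l = -210*(-381) = 80010)
h(-117)/l - 460454/395178 = (285/14 + (1/59)*(-117) - 95*I*√5/14)/80010 - 460454/395178 = (285/14 - 117/59 - 95*I*√5/14)*(1/80010) - 460454*1/395178 = (15177/826 - 95*I*√5/14)*(1/80010) - 230227/197589 = (5059/22029420 - 19*I*√5/224028) - 230227/197589 = -80488375803/69091604260 - 19*I*√5/224028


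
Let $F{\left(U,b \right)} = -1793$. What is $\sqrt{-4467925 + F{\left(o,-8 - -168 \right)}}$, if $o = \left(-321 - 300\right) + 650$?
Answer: $i \sqrt{4469718} \approx 2114.2 i$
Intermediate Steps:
$o = 29$ ($o = -621 + 650 = 29$)
$\sqrt{-4467925 + F{\left(o,-8 - -168 \right)}} = \sqrt{-4467925 - 1793} = \sqrt{-4469718} = i \sqrt{4469718}$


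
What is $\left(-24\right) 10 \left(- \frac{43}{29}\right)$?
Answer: $\frac{10320}{29} \approx 355.86$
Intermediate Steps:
$\left(-24\right) 10 \left(- \frac{43}{29}\right) = - 240 \left(\left(-43\right) \frac{1}{29}\right) = \left(-240\right) \left(- \frac{43}{29}\right) = \frac{10320}{29}$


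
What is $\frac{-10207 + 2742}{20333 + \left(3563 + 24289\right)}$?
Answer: $- \frac{1493}{9637} \approx -0.15492$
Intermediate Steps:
$\frac{-10207 + 2742}{20333 + \left(3563 + 24289\right)} = - \frac{7465}{20333 + 27852} = - \frac{7465}{48185} = \left(-7465\right) \frac{1}{48185} = - \frac{1493}{9637}$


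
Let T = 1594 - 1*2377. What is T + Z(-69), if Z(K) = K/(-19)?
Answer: -14808/19 ≈ -779.37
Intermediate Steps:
T = -783 (T = 1594 - 2377 = -783)
Z(K) = -K/19 (Z(K) = K*(-1/19) = -K/19)
T + Z(-69) = -783 - 1/19*(-69) = -783 + 69/19 = -14808/19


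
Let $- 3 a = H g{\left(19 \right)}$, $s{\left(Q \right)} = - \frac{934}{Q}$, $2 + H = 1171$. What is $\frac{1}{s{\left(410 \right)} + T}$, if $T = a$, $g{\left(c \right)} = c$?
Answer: $- \frac{615}{4554656} \approx -0.00013503$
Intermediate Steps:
$H = 1169$ ($H = -2 + 1171 = 1169$)
$a = - \frac{22211}{3}$ ($a = - \frac{1169 \cdot 19}{3} = \left(- \frac{1}{3}\right) 22211 = - \frac{22211}{3} \approx -7403.7$)
$T = - \frac{22211}{3} \approx -7403.7$
$\frac{1}{s{\left(410 \right)} + T} = \frac{1}{- \frac{934}{410} - \frac{22211}{3}} = \frac{1}{\left(-934\right) \frac{1}{410} - \frac{22211}{3}} = \frac{1}{- \frac{467}{205} - \frac{22211}{3}} = \frac{1}{- \frac{4554656}{615}} = - \frac{615}{4554656}$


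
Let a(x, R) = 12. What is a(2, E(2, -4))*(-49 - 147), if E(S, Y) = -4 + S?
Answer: -2352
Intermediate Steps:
a(2, E(2, -4))*(-49 - 147) = 12*(-49 - 147) = 12*(-196) = -2352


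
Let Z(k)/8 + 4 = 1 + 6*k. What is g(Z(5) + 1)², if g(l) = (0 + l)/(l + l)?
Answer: ¼ ≈ 0.25000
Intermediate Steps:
Z(k) = -24 + 48*k (Z(k) = -32 + 8*(1 + 6*k) = -32 + (8 + 48*k) = -24 + 48*k)
g(l) = ½ (g(l) = l/((2*l)) = l*(1/(2*l)) = ½)
g(Z(5) + 1)² = (½)² = ¼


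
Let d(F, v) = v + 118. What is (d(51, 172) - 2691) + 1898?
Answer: -503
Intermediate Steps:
d(F, v) = 118 + v
(d(51, 172) - 2691) + 1898 = ((118 + 172) - 2691) + 1898 = (290 - 2691) + 1898 = -2401 + 1898 = -503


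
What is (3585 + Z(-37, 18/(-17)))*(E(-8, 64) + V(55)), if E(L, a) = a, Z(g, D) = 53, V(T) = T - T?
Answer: 232832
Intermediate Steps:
V(T) = 0
(3585 + Z(-37, 18/(-17)))*(E(-8, 64) + V(55)) = (3585 + 53)*(64 + 0) = 3638*64 = 232832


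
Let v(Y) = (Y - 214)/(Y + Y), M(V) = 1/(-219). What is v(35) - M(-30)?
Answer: -39131/15330 ≈ -2.5526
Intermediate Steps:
M(V) = -1/219
v(Y) = (-214 + Y)/(2*Y) (v(Y) = (-214 + Y)/((2*Y)) = (-214 + Y)*(1/(2*Y)) = (-214 + Y)/(2*Y))
v(35) - M(-30) = (½)*(-214 + 35)/35 - 1*(-1/219) = (½)*(1/35)*(-179) + 1/219 = -179/70 + 1/219 = -39131/15330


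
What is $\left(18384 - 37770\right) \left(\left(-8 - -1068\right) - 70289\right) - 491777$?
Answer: $1341581617$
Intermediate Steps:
$\left(18384 - 37770\right) \left(\left(-8 - -1068\right) - 70289\right) - 491777 = - 19386 \left(\left(-8 + 1068\right) - 70289\right) - 491777 = - 19386 \left(1060 - 70289\right) - 491777 = \left(-19386\right) \left(-69229\right) - 491777 = 1342073394 - 491777 = 1341581617$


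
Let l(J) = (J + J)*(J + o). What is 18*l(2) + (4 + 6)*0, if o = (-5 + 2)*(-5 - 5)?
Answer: 2304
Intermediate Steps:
o = 30 (o = -3*(-10) = 30)
l(J) = 2*J*(30 + J) (l(J) = (J + J)*(J + 30) = (2*J)*(30 + J) = 2*J*(30 + J))
18*l(2) + (4 + 6)*0 = 18*(2*2*(30 + 2)) + (4 + 6)*0 = 18*(2*2*32) + 10*0 = 18*128 + 0 = 2304 + 0 = 2304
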